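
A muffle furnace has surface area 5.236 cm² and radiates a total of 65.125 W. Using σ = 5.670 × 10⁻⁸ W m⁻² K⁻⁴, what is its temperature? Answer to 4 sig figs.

T ≈ 1217 K

Area A = 5.236 cm² = 5.236×10⁻⁴ m².
P = σAT⁴ ⇒ T = (P/(σA))^(1/4) = (65.125/(5.670×10⁻⁸×5.236×10⁻⁴))^(1/4) = 1217 K.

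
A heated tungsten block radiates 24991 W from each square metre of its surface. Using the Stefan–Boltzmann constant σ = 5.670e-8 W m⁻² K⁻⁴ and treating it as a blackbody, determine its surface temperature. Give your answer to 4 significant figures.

T ≈ 814.8 K

I = σT⁴, so T = (I/σ)^(1/4) = (24991/(5.670×10⁻⁸))^(1/4) = 814.8 K.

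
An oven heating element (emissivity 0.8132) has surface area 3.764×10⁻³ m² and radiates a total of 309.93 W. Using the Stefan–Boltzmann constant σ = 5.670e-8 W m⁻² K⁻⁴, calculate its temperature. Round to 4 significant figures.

T ≈ 1156 K

Area A = 3.764×10⁻³ m².
P = εσAT⁴ ⇒ T = (P/(εσA))^(1/4) = (309.93/(0.8132×5.670×10⁻⁸×3.764×10⁻³))^(1/4) = 1156 K.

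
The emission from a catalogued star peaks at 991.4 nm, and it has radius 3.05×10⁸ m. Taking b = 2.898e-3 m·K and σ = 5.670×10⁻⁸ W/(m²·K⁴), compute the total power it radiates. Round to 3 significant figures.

Wien's law: T = b/λ_max = 2.898×10⁻³/9.914×10⁻⁷ = 2923.14 K.
Surface area A = 4πR² = 4π(3.05×10⁸ m)² = 1.16899×10¹⁸ m².
Then P = σAT⁴ = 5.670×10⁻⁸×1.16899×10¹⁸×(2923.14)⁴ = 4.84×10²⁴ W.

P ≈ 4.84×10²⁴ W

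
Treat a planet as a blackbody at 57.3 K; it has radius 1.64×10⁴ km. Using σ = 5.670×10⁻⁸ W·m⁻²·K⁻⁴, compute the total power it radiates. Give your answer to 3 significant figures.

P ≈ 2.07×10¹⁵ W

Surface area A = 4πR² = 4π(1.64×10⁷ m)² = 3.37985×10¹⁵ m².
P = σAT⁴ = 5.670×10⁻⁸ × 3.37985×10¹⁵ × (57.3)⁴ = 2.07×10¹⁵ W.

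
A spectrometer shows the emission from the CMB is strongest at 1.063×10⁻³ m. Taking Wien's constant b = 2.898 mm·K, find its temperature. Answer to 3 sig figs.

T ≈ 2.73 K

Wien's law gives T = b/λ_max = (2.898×10⁻³ m·K)/(1.063×10⁻³ m) = 2.73 K.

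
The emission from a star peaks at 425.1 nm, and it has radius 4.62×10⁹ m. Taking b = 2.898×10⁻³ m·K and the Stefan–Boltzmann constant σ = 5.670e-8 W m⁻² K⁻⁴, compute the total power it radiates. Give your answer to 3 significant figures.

Wien's law: T = b/λ_max = 2.898×10⁻³/4.251×10⁻⁷ = 6817.22 K.
Surface area A = 4πR² = 4π(4.62×10⁹ m)² = 2.68222×10²⁰ m².
Then P = σAT⁴ = 5.670×10⁻⁸×2.68222×10²⁰×(6817.22)⁴ = 3.28×10²⁸ W.

P ≈ 3.28×10²⁸ W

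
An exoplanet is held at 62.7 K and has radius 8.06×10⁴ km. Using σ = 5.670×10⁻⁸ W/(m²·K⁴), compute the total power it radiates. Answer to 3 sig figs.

P ≈ 7.15×10¹⁶ W

Surface area A = 4πR² = 4π(8.06×10⁷ m)² = 8.16357×10¹⁶ m².
P = σAT⁴ = 5.670×10⁻⁸ × 8.16357×10¹⁶ × (62.7)⁴ = 7.15×10¹⁶ W.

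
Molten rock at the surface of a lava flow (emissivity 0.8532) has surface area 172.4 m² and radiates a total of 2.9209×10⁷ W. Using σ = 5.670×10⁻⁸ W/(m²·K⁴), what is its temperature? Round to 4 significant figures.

T ≈ 1368 K

Area A = 172.4 m².
P = εσAT⁴ ⇒ T = (P/(εσA))^(1/4) = (2.9209×10⁷/(0.8532×5.670×10⁻⁸×172.4))^(1/4) = 1368 K.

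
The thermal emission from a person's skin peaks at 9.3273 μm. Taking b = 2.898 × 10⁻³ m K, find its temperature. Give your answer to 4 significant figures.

T ≈ 310.7 K

Wien's law gives T = b/λ_max = (2.898×10⁻³ m·K)/(9.3273×10⁻⁶ m) = 310.7 K.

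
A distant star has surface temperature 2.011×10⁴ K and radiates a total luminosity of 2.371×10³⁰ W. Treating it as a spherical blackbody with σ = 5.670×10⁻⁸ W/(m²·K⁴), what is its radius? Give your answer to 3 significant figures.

R ≈ 4.51×10⁹ m

L = 4πR²σT⁴ ⇒ R = √(L/(4πσT⁴)).
σT⁴ = 9.27324×10⁹ W/m², so R = √(2.371×10³⁰/(4π×9.27324×10⁹)) = 4.51×10⁹ m.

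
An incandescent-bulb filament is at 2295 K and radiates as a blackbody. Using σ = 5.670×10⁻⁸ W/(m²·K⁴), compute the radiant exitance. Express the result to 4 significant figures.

I ≈ 1.573×10⁶ W/m²

Stefan–Boltzmann: I = σT⁴ = 5.670×10⁻⁸ × (2295)⁴ = 1.573×10⁶ W/m².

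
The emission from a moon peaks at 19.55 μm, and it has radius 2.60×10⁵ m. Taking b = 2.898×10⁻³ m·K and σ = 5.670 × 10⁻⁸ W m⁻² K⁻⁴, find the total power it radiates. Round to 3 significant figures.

P ≈ 2.33×10¹³ W

Wien's law: T = b/λ_max = 2.898×10⁻³/1.955×10⁻⁵ = 148.235 K.
Surface area A = 4πR² = 4π(2.60×10⁵ m)² = 8.49487×10¹¹ m².
Then P = σAT⁴ = 5.670×10⁻⁸×8.49487×10¹¹×(148.235)⁴ = 2.33×10¹³ W.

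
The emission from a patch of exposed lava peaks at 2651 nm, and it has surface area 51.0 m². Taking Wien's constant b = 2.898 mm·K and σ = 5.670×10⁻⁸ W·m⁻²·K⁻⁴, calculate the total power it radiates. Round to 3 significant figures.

Wien's law: T = b/λ_max = 2.898×10⁻³/2.651×10⁻⁶ = 1093.17 K.
Area A = 51.0 m².
Then P = σAT⁴ = 5.670×10⁻⁸×51.0×(1093.17)⁴ = 4.13×10⁶ W.

P ≈ 4.13×10⁶ W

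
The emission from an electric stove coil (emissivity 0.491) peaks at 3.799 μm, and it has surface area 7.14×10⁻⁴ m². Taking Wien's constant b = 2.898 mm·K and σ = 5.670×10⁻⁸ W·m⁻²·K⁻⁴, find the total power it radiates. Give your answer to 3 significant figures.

Wien's law: T = b/λ_max = 2.898×10⁻³/3.799×10⁻⁶ = 762.832 K.
Area A = 7.14×10⁻⁴ m².
Then P = εσAT⁴ = 0.491×5.670×10⁻⁸×7.14×10⁻⁴×(762.832)⁴ = 6.73 W.

P ≈ 6.73 W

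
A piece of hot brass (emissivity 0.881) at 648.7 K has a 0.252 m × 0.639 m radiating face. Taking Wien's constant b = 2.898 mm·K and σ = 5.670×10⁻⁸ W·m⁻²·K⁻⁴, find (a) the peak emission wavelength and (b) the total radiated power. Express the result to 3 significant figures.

(a) λ_max = b/T = 2.898×10⁻³/648.7 = 4.467×10⁻⁶ m = 4.47 μm.
Area A = 0.252 × 0.639 = 0.161028 m².
(b) P = εσAT⁴ = 0.881×5.670×10⁻⁸×0.161028×(648.7)⁴ = 1.42×10³ W.

λ_max ≈ 4.47 μm; P ≈ 1.42×10³ W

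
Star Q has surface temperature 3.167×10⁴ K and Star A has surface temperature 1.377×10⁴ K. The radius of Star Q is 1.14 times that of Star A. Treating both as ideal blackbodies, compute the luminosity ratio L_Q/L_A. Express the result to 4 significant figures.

L ∝ R²T⁴, so L_Q/L_A = (R_Q/R_A)²(T_Q/T_A)⁴ = (1.14)² × (3.167×10⁴/1.377×10⁴)⁴ = 1.2996 × 27.9806 = 36.36.

L_Q/L_A ≈ 36.36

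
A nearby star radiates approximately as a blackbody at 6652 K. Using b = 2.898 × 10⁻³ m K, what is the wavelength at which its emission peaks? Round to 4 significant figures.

Wien's displacement law: λ_max = b/T = (2.898×10⁻³ m·K)/(6652 K) = 4.3566×10⁻⁷ m.
That is 0.4357 μm, in the visible range.

λ_max ≈ 0.4357 μm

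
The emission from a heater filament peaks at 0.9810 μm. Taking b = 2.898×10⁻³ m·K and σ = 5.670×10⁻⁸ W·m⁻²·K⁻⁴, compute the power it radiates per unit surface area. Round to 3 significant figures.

I ≈ 4.32×10⁶ W/m²

Wien's law: T = b/λ_max = 2.898×10⁻³/9.810×10⁻⁷ = 2954.13 K.
Then I = σT⁴ = 5.670×10⁻⁸×(2954.13)⁴ = 4.32×10⁶ W/m².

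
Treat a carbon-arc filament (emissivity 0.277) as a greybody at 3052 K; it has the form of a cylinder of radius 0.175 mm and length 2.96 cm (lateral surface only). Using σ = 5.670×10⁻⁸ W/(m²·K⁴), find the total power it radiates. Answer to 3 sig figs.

P ≈ 44.4 W

Lateral area A = 2πrL = 2π×1.75×10⁻⁴×0.0296 = 3.25469×10⁻⁵ m².
P = εσAT⁴ = 0.277 × 5.670×10⁻⁸ × 3.25469×10⁻⁵ × (3052)⁴ = 44.4 W.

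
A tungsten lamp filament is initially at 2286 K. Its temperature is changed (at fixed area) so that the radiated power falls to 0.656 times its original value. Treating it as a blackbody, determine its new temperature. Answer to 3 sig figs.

T₂ ≈ 2.06×10³ K

P ∝ T⁴, so T₂/T₁ = (P₂/P₁)^(1/4) = (0.656)^(1/4) = 0.899966.
T₂ = 2286 × 0.899966 = 2.06×10³ K.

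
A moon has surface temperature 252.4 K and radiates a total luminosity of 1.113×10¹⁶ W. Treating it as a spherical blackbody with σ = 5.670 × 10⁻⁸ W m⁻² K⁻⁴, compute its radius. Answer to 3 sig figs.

R ≈ 1.96×10⁶ m

L = 4πR²σT⁴ ⇒ R = √(L/(4πσT⁴)).
σT⁴ = 230.113 W/m², so R = √(1.113×10¹⁶/(4π×230.113)) = 1.96×10⁶ m.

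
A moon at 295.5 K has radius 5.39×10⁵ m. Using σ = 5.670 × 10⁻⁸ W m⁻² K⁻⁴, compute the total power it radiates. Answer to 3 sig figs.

P ≈ 1.58×10¹⁵ W

Surface area A = 4πR² = 4π(5.39×10⁵ m)² = 3.65079×10¹² m².
P = σAT⁴ = 5.670×10⁻⁸ × 3.65079×10¹² × (295.5)⁴ = 1.58×10¹⁵ W.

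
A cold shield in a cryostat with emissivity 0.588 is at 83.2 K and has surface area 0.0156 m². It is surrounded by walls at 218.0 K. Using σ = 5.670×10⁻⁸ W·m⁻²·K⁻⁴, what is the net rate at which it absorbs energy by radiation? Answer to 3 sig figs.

Net gain ≈ 1.15 W

Area A = 0.0156 m².
Net radiated power P_net = εσA(T⁴ − T₀⁴) = 0.588×5.670×10⁻⁸×0.0156×(83.2⁴ − 218.0⁴).
T⁴ − T₀⁴ = 4.79174×10⁷ − 2.25853×10⁹ = -2.21061×10⁹ K⁴, so P_net = -1.15 W — negative, meaning a net gain of 1.15 W.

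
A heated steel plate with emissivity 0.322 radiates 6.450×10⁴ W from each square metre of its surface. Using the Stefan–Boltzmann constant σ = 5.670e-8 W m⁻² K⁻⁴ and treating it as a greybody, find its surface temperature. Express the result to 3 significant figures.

I = εσT⁴, so T = (I/εσ)^(1/4) = (6.450×10⁴/(0.322×5.670×10⁻⁸))^(1/4) = 1.37×10³ K.

T ≈ 1.37×10³ K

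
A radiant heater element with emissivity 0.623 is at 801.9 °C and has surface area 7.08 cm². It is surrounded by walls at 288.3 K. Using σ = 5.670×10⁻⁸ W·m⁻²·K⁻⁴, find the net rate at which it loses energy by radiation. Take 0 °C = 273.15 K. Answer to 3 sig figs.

T = 801.9 °C + 273.15 = 1075.05 K.
Area A = 7.08 cm² = 7.08×10⁻⁴ m².
Net radiated power P_net = εσA(T⁴ − T₀⁴) = 0.623×5.670×10⁻⁸×7.08×10⁻⁴×(1075.05⁴ − 288.3⁴).
T⁴ − T₀⁴ = 1.33572×10¹² − 6.90842×10⁹ = 1.32881×10¹² K⁴, so P_net = 33.2 W.

Net loss ≈ 33.2 W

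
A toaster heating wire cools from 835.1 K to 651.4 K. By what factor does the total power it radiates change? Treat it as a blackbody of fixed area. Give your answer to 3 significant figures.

P ∝ T⁴, so P₂/P₁ = (T₂/T₁)⁴ = (651.4/835.1)⁴ = (0.780026)⁴ = 0.370.

P₂/P₁ ≈ 0.370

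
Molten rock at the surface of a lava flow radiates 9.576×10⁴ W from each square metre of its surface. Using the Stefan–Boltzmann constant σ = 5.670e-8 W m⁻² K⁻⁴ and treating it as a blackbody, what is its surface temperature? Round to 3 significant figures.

I = σT⁴, so T = (I/σ)^(1/4) = (9.576×10⁴/(5.670×10⁻⁸))^(1/4) = 1.14×10³ K.

T ≈ 1.14×10³ K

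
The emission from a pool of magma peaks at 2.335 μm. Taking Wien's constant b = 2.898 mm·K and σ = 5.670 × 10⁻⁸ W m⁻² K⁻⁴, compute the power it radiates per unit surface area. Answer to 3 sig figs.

I ≈ 1.35×10⁵ W/m²

Wien's law: T = b/λ_max = 2.898×10⁻³/2.335×10⁻⁶ = 1241.11 K.
Then I = σT⁴ = 5.670×10⁻⁸×(1241.11)⁴ = 1.35×10⁵ W/m².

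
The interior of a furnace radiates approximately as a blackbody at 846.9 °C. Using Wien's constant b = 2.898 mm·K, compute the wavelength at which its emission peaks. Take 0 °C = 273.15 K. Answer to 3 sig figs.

λ_max ≈ 2.59×10³ nm

T = 846.9 °C + 273.15 = 1120.05 K.
Wien's displacement law: λ_max = b/T = (2.898×10⁻³ m·K)/(1120.05 K) = 2.587×10⁻⁶ m.
That is 2.59×10³ nm, in the infrared range.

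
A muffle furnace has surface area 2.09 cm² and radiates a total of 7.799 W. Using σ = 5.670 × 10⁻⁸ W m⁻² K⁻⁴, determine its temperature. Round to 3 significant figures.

Area A = 2.09 cm² = 2.09×10⁻⁴ m².
P = σAT⁴ ⇒ T = (P/(σA))^(1/4) = (7.799/(5.670×10⁻⁸×2.09×10⁻⁴))^(1/4) = 901 K.

T ≈ 901 K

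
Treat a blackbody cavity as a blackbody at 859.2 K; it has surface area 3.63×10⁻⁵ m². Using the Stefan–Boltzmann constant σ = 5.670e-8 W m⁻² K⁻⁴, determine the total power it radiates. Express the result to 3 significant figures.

P ≈ 1.12 W

Area A = 3.63×10⁻⁵ m².
P = σAT⁴ = 5.670×10⁻⁸ × 3.63×10⁻⁵ × (859.2)⁴ = 1.12 W.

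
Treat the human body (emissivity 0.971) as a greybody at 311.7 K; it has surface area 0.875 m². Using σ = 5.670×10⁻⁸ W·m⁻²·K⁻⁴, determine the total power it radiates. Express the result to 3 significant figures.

Area A = 0.875 m².
P = εσAT⁴ = 0.971 × 5.670×10⁻⁸ × 0.875 × (311.7)⁴ = 455 W.

P ≈ 455 W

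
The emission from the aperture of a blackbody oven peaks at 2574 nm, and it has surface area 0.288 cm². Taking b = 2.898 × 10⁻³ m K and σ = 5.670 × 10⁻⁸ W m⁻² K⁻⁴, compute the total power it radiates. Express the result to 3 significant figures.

Wien's law: T = b/λ_max = 2.898×10⁻³/2.574×10⁻⁶ = 1125.87 K.
Area A = 0.288 cm² = 2.88×10⁻⁵ m².
Then P = σAT⁴ = 5.670×10⁻⁸×2.88×10⁻⁵×(1125.87)⁴ = 2.62 W.

P ≈ 2.62 W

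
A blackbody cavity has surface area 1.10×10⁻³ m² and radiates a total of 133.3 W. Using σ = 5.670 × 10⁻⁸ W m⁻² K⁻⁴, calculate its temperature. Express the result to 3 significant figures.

T ≈ 1.21×10³ K

Area A = 1.10×10⁻³ m².
P = σAT⁴ ⇒ T = (P/(σA))^(1/4) = (133.3/(5.670×10⁻⁸×1.10×10⁻³))^(1/4) = 1.21×10³ K.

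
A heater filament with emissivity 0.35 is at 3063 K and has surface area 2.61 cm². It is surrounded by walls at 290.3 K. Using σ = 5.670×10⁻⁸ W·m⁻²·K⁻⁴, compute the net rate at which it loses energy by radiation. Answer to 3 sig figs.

Net loss ≈ 456 W

Area A = 2.61 cm² = 2.61×10⁻⁴ m².
Net radiated power P_net = εσA(T⁴ − T₀⁴) = 0.35×5.670×10⁻⁸×2.61×10⁻⁴×(3063⁴ − 290.3⁴).
T⁴ − T₀⁴ = 8.80213×10¹³ − 7.10212×10⁹ = 8.80142×10¹³ K⁴, so P_net = 456 W.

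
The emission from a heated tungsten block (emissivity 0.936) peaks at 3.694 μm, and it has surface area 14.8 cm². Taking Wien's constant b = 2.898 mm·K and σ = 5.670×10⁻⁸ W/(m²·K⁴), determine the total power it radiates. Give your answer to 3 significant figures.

P ≈ 29.8 W

Wien's law: T = b/λ_max = 2.898×10⁻³/3.694×10⁻⁶ = 784.515 K.
Area A = 14.8 cm² = 1.48×10⁻³ m².
Then P = εσAT⁴ = 0.936×5.670×10⁻⁸×1.48×10⁻³×(784.515)⁴ = 29.8 W.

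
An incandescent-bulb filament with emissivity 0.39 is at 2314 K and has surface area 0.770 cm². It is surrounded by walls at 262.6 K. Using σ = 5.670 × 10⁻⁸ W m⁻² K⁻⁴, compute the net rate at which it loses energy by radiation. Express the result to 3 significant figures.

Area A = 0.770 cm² = 7.70×10⁻⁵ m².
Net radiated power P_net = εσA(T⁴ − T₀⁴) = 0.39×5.670×10⁻⁸×7.70×10⁻⁵×(2314⁴ − 262.6⁴).
T⁴ − T₀⁴ = 2.86717×10¹³ − 4.75531×10⁹ = 2.86669×10¹³ K⁴, so P_net = 48.8 W.

Net loss ≈ 48.8 W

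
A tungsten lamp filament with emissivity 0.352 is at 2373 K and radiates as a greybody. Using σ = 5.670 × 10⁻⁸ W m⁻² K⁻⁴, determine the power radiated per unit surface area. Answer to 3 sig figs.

Stefan–Boltzmann: I = εσT⁴ = 0.352 × 5.670×10⁻⁸ × (2373)⁴ = 6.33×10⁵ W/m².

I ≈ 6.33×10⁵ W/m²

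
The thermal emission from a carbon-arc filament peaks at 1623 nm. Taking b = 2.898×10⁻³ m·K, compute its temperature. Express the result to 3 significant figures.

T ≈ 1.79×10³ K

Wien's law gives T = b/λ_max = (2.898×10⁻³ m·K)/(1.623×10⁻⁶ m) = 1.79×10³ K.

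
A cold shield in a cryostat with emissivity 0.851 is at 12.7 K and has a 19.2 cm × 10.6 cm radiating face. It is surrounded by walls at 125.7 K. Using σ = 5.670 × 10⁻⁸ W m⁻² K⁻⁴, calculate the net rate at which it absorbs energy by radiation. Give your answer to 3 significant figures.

Net gain ≈ 0.245 W

Area A = 0.192 × 0.106 = 0.020352 m².
Net radiated power P_net = εσA(T⁴ − T₀⁴) = 0.851×5.670×10⁻⁸×0.020352×(12.7⁴ − 125.7⁴).
T⁴ − T₀⁴ = 26014.5 − 2.49655×10⁸ = -2.49629×10⁸ K⁴, so P_net = -0.245 W — negative, meaning a net gain of 0.245 W.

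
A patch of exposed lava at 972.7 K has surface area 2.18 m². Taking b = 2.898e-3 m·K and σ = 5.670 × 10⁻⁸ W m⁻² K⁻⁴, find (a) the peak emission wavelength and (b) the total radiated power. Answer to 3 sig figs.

(a) λ_max = b/T = 2.898×10⁻³/972.7 = 2.979×10⁻⁶ m = 2.98 μm.
Area A = 2.18 m².
(b) P = σAT⁴ = 5.670×10⁻⁸×2.18×(972.7)⁴ = 1.11×10⁵ W.

λ_max ≈ 2.98 μm; P ≈ 1.11×10⁵ W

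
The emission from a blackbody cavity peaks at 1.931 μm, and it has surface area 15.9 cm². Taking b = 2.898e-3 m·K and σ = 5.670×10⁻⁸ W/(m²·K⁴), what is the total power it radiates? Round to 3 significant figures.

Wien's law: T = b/λ_max = 2.898×10⁻³/1.931×10⁻⁶ = 1500.78 K.
Area A = 15.9 cm² = 1.59×10⁻³ m².
Then P = σAT⁴ = 5.670×10⁻⁸×1.59×10⁻³×(1500.78)⁴ = 457 W.

P ≈ 457 W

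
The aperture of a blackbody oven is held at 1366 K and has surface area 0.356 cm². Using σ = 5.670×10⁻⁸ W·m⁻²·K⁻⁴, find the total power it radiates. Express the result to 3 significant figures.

Area A = 0.356 cm² = 3.56×10⁻⁵ m².
P = σAT⁴ = 5.670×10⁻⁸ × 3.56×10⁻⁵ × (1366)⁴ = 7.03 W.

P ≈ 7.03 W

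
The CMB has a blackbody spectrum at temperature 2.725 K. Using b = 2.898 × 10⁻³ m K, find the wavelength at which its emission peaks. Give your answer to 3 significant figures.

λ_max ≈ 1.06 mm

Wien's displacement law: λ_max = b/T = (2.898×10⁻³ m·K)/(2.725 K) = 1.063×10⁻³ m.
That is 1.06 mm, in the microwave range.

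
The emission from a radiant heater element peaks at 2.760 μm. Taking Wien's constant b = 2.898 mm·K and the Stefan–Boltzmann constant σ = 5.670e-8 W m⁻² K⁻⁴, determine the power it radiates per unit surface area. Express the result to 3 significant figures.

I ≈ 6.89×10⁴ W/m²

Wien's law: T = b/λ_max = 2.898×10⁻³/2.760×10⁻⁶ = 1050.00 K.
Then I = σT⁴ = 5.670×10⁻⁸×(1050.00)⁴ = 6.89×10⁴ W/m².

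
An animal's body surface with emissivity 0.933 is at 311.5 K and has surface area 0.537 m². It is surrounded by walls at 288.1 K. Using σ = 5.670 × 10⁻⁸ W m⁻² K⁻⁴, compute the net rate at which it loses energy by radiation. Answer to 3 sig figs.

Area A = 0.537 m².
Net radiated power P_net = εσA(T⁴ − T₀⁴) = 0.933×5.670×10⁻⁸×0.537×(311.5⁴ − 288.1⁴).
T⁴ − T₀⁴ = 9.41526×10⁹ − 6.88927×10⁹ = 2.52599×10⁹ K⁴, so P_net = 71.8 W.

Net loss ≈ 71.8 W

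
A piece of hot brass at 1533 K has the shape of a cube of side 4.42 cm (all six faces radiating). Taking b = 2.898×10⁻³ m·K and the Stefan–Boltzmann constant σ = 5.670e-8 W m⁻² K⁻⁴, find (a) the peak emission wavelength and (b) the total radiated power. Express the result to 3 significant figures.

(a) λ_max = b/T = 2.898×10⁻³/1533 = 1.890×10⁻⁶ m = 1.89×10³ nm.
Area A = 6s² = 6×(0.0442 m)² = 0.0117218 m².
(b) P = σAT⁴ = 5.670×10⁻⁸×0.0117218×(1533)⁴ = 3.67×10³ W.

λ_max ≈ 1.89×10³ nm; P ≈ 3.67×10³ W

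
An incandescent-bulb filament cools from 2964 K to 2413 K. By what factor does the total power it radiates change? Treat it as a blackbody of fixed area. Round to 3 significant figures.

P₂/P₁ ≈ 0.439

P ∝ T⁴, so P₂/P₁ = (T₂/T₁)⁴ = (2413/2964)⁴ = (0.814103)⁴ = 0.439.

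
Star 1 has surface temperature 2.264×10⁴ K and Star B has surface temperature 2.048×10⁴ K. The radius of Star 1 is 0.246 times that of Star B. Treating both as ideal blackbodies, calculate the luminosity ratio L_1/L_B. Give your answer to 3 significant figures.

L ∝ R²T⁴, so L_1/L_B = (R_1/R_B)²(T_1/T_B)⁴ = (0.246)² × (2.264×10⁴/2.048×10⁴)⁴ = 0.060516 × 1.49343 = 0.0904.

L_1/L_B ≈ 0.0904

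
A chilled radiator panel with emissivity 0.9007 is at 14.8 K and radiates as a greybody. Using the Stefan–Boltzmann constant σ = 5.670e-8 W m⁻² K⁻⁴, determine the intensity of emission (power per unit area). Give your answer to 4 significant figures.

Stefan–Boltzmann: I = εσT⁴ = 0.9007 × 5.670×10⁻⁸ × (14.8)⁴ = 2.450×10⁻³ W/m².

I ≈ 2.450×10⁻³ W/m²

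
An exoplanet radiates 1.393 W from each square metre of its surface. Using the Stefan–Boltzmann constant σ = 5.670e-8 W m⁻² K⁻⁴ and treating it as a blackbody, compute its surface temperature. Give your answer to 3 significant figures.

T ≈ 70.4 K

I = σT⁴, so T = (I/σ)^(1/4) = (1.393/(5.670×10⁻⁸))^(1/4) = 70.4 K.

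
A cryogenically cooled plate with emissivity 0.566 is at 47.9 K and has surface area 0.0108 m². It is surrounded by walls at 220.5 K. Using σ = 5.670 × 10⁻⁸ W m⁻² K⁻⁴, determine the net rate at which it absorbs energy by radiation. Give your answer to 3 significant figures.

Area A = 0.0108 m².
Net radiated power P_net = εσA(T⁴ − T₀⁴) = 0.566×5.670×10⁻⁸×0.0108×(47.9⁴ − 220.5⁴).
T⁴ − T₀⁴ = 5.26432×10⁶ − 2.36393×10⁹ = -2.35867×10⁹ K⁴, so P_net = -0.818 W — negative, meaning a net gain of 0.818 W.

Net gain ≈ 0.818 W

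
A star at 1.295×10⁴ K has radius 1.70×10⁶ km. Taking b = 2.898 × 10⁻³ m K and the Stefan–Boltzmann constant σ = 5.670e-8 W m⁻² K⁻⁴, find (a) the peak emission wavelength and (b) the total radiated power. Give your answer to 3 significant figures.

λ_max ≈ 224 nm; P ≈ 5.79×10²⁸ W

(a) λ_max = b/T = 2.898×10⁻³/1.295×10⁴ = 2.238×10⁻⁷ m = 224 nm.
Surface area A = 4πR² = 4π(1.70×10⁹ m)² = 3.63168×10¹⁹ m².
(b) P = σAT⁴ = 5.670×10⁻⁸×3.63168×10¹⁹×(1.295×10⁴)⁴ = 5.79×10²⁸ W.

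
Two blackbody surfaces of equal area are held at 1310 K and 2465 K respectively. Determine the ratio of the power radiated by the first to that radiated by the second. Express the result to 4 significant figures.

P₁/P₂ ≈ 0.07977

With equal areas, P₁/P₂ = (T₁/T₂)⁴ = (1310/2465)⁴ = 0.07977.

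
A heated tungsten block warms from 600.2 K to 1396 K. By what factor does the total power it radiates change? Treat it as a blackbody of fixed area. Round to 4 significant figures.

P₂/P₁ ≈ 29.27

P ∝ T⁴, so P₂/P₁ = (T₂/T₁)⁴ = (1396/600.2)⁴ = (2.32589)⁴ = 29.27.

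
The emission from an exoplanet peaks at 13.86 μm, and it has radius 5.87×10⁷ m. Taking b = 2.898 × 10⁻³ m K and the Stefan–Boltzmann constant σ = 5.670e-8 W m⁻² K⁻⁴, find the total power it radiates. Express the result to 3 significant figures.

P ≈ 4.69×10¹⁸ W

Wien's law: T = b/λ_max = 2.898×10⁻³/1.386×10⁻⁵ = 209.091 K.
Surface area A = 4πR² = 4π(5.87×10⁷ m)² = 4.32998×10¹⁶ m².
Then P = σAT⁴ = 5.670×10⁻⁸×4.32998×10¹⁶×(209.091)⁴ = 4.69×10¹⁸ W.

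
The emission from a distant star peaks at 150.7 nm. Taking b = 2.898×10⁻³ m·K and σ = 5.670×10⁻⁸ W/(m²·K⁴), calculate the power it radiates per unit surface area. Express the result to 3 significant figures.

Wien's law: T = b/λ_max = 2.898×10⁻³/1.507×10⁻⁷ = 19230.3 K.
Then I = σT⁴ = 5.670×10⁻⁸×(19230.3)⁴ = 7.75×10⁹ W/m².

I ≈ 7.75×10⁹ W/m²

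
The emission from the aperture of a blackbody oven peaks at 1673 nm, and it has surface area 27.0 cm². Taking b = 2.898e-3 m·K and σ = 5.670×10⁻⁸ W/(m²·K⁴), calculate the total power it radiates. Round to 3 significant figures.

Wien's law: T = b/λ_max = 2.898×10⁻³/1.673×10⁻⁶ = 1732.22 K.
Area A = 27.0 cm² = 2.70×10⁻³ m².
Then P = σAT⁴ = 5.670×10⁻⁸×2.70×10⁻³×(1732.22)⁴ = 1.38×10³ W.

P ≈ 1.38×10³ W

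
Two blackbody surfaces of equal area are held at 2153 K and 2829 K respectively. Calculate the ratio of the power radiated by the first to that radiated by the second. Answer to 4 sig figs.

P₁/P₂ ≈ 0.3355

With equal areas, P₁/P₂ = (T₁/T₂)⁴ = (2153/2829)⁴ = 0.3355.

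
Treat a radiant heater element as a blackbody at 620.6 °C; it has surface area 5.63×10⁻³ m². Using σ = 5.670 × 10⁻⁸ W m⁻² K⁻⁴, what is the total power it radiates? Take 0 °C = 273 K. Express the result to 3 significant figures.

P ≈ 204 W

T = 620.6 °C + 273 = 893.6 K.
Area A = 5.63×10⁻³ m².
P = σAT⁴ = 5.670×10⁻⁸ × 5.63×10⁻³ × (893.6)⁴ = 204 W.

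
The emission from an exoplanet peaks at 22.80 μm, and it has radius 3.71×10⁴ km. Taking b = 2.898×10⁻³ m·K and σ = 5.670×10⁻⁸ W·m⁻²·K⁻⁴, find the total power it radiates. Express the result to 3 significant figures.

P ≈ 2.56×10¹⁷ W

Wien's law: T = b/λ_max = 2.898×10⁻³/2.280×10⁻⁵ = 127.105 K.
Surface area A = 4πR² = 4π(3.71×10⁷ m)² = 1.72965×10¹⁶ m².
Then P = σAT⁴ = 5.670×10⁻⁸×1.72965×10¹⁶×(127.105)⁴ = 2.56×10¹⁷ W.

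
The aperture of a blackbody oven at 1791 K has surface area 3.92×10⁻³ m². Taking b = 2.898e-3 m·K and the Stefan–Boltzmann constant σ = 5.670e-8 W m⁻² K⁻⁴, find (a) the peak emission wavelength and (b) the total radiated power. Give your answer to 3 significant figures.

(a) λ_max = b/T = 2.898×10⁻³/1791 = 1.618×10⁻⁶ m = 1.62×10³ nm.
Area A = 3.92×10⁻³ m².
(b) P = σAT⁴ = 5.670×10⁻⁸×3.92×10⁻³×(1791)⁴ = 2.29×10³ W.

λ_max ≈ 1.62×10³ nm; P ≈ 2.29×10³ W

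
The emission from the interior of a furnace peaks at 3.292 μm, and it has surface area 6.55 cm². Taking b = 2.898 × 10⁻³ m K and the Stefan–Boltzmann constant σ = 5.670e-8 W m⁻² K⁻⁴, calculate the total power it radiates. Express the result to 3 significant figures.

Wien's law: T = b/λ_max = 2.898×10⁻³/3.292×10⁻⁶ = 880.316 K.
Area A = 6.55 cm² = 6.55×10⁻⁴ m².
Then P = σAT⁴ = 5.670×10⁻⁸×6.55×10⁻⁴×(880.316)⁴ = 22.3 W.

P ≈ 22.3 W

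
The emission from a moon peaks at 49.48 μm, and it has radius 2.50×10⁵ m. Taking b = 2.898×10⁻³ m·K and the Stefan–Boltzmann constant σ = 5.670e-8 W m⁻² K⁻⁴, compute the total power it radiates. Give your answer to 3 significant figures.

Wien's law: T = b/λ_max = 2.898×10⁻³/4.948×10⁻⁵ = 58.5691 K.
Surface area A = 4πR² = 4π(2.50×10⁵ m)² = 7.85398×10¹¹ m².
Then P = σAT⁴ = 5.670×10⁻⁸×7.85398×10¹¹×(58.5691)⁴ = 5.24×10¹¹ W.

P ≈ 5.24×10¹¹ W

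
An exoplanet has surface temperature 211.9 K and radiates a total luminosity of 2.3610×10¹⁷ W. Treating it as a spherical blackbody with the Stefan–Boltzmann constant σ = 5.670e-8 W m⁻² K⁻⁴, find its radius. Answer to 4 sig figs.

R ≈ 1.282×10⁷ m

L = 4πR²σT⁴ ⇒ R = √(L/(4πσT⁴)).
σT⁴ = 114.316 W/m², so R = √(2.3610×10¹⁷/(4π×114.316)) = 1.282×10⁷ m.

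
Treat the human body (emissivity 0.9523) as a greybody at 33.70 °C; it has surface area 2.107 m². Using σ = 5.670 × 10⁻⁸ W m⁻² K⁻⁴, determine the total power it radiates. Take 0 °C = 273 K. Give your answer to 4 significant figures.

P ≈ 1007 W

T = 33.70 °C + 273 = 306.70 K.
Area A = 2.107 m².
P = εσAT⁴ = 0.9523 × 5.670×10⁻⁸ × 2.107 × (306.70)⁴ = 1007 W.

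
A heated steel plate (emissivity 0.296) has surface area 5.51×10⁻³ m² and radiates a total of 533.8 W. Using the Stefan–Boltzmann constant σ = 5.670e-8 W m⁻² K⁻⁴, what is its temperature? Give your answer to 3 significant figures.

Area A = 5.51×10⁻³ m².
P = εσAT⁴ ⇒ T = (P/(εσA))^(1/4) = (533.8/(0.296×5.670×10⁻⁸×5.51×10⁻³))^(1/4) = 1.55×10³ K.

T ≈ 1.55×10³ K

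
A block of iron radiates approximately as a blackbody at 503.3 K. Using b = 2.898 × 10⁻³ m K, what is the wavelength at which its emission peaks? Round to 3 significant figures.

λ_max ≈ 5.76 μm

Wien's displacement law: λ_max = b/T = (2.898×10⁻³ m·K)/(503.3 K) = 5.758×10⁻⁶ m.
That is 5.76 μm, in the infrared range.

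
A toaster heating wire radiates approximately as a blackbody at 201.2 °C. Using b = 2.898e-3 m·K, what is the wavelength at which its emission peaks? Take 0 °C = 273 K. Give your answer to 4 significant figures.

T = 201.2 °C + 273 = 474.2 K.
Wien's displacement law: λ_max = b/T = (2.898×10⁻³ m·K)/(474.2 K) = 6.1113×10⁻⁶ m.
That is 6.111 μm, in the infrared range.

λ_max ≈ 6.111 μm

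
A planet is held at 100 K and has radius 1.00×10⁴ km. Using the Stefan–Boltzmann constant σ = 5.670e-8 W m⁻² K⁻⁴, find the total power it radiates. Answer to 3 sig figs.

Surface area A = 4πR² = 4π(1.00×10⁷ m)² = 1.25664×10¹⁵ m².
P = σAT⁴ = 5.670×10⁻⁸ × 1.25664×10¹⁵ × (100)⁴ = 7.13×10¹⁵ W.

P ≈ 7.13×10¹⁵ W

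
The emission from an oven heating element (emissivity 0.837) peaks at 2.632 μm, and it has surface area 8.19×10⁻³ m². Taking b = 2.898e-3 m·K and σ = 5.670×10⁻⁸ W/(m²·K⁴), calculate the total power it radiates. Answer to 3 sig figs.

P ≈ 571 W

Wien's law: T = b/λ_max = 2.898×10⁻³/2.632×10⁻⁶ = 1101.06 K.
Area A = 8.19×10⁻³ m².
Then P = εσAT⁴ = 0.837×5.670×10⁻⁸×8.19×10⁻³×(1101.06)⁴ = 571 W.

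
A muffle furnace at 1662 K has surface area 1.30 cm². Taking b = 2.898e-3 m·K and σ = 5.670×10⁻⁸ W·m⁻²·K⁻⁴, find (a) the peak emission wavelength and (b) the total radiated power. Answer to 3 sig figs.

(a) λ_max = b/T = 2.898×10⁻³/1662 = 1.744×10⁻⁶ m = 1.74 μm.
Area A = 1.30 cm² = 1.30×10⁻⁴ m².
(b) P = σAT⁴ = 5.670×10⁻⁸×1.30×10⁻⁴×(1662)⁴ = 56.2 W.

λ_max ≈ 1.74 μm; P ≈ 56.2 W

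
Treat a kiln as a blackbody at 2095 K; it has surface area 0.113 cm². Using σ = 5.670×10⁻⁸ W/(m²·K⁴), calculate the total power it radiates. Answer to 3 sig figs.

Area A = 0.113 cm² = 1.13×10⁻⁵ m².
P = σAT⁴ = 5.670×10⁻⁸ × 1.13×10⁻⁵ × (2095)⁴ = 12.3 W.

P ≈ 12.3 W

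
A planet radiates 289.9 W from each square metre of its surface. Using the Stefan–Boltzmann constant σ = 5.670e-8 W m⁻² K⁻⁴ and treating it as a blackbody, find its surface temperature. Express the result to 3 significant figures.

T ≈ 267 K

I = σT⁴, so T = (I/σ)^(1/4) = (289.9/(5.670×10⁻⁸))^(1/4) = 267 K.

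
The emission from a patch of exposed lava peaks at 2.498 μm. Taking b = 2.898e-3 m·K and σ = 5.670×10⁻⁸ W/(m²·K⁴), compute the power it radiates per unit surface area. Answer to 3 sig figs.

Wien's law: T = b/λ_max = 2.898×10⁻³/2.498×10⁻⁶ = 1160.13 K.
Then I = σT⁴ = 5.670×10⁻⁸×(1160.13)⁴ = 1.03×10⁵ W/m².

I ≈ 1.03×10⁵ W/m²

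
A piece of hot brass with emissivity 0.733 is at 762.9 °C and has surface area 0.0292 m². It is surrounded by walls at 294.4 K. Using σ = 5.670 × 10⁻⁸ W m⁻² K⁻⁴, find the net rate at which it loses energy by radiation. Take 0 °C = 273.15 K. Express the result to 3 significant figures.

Net loss ≈ 1.39×10³ W

T = 762.9 °C + 273.15 = 1036.05 K.
Area A = 0.0292 m².
Net radiated power P_net = εσA(T⁴ − T₀⁴) = 0.733×5.670×10⁻⁸×0.0292×(1036.05⁴ − 294.4⁴).
T⁴ − T₀⁴ = 1.15219×10¹² − 7.51192×10⁹ = 1.14468×10¹² K⁴, so P_net = 1.39×10³ W.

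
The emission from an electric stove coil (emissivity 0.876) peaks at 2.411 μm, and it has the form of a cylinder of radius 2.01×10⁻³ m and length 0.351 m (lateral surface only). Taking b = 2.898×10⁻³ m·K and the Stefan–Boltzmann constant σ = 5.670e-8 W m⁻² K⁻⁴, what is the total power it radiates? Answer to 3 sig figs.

P ≈ 460 W

Wien's law: T = b/λ_max = 2.898×10⁻³/2.411×10⁻⁶ = 1201.99 K.
Lateral area A = 2πrL = 2π×2.01×10⁻³×0.351 = 4.43285×10⁻³ m².
Then P = εσAT⁴ = 0.876×5.670×10⁻⁸×4.43285×10⁻³×(1201.99)⁴ = 460 W.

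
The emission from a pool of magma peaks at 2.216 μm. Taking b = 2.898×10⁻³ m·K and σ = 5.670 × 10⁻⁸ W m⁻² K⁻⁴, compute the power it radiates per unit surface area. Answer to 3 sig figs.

Wien's law: T = b/λ_max = 2.898×10⁻³/2.216×10⁻⁶ = 1307.76 K.
Then I = σT⁴ = 5.670×10⁻⁸×(1307.76)⁴ = 1.66×10⁵ W/m².

I ≈ 1.66×10⁵ W/m²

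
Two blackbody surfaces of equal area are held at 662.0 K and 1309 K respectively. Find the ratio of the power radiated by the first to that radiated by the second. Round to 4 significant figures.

With equal areas, P₁/P₂ = (T₁/T₂)⁴ = (662.0/1309)⁴ = 0.06541.

P₁/P₂ ≈ 0.06541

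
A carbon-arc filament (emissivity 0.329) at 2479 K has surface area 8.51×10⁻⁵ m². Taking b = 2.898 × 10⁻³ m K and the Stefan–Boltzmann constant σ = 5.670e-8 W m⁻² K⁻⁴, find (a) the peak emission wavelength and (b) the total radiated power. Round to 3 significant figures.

λ_max ≈ 1.17 μm; P ≈ 60.0 W

(a) λ_max = b/T = 2.898×10⁻³/2479 = 1.169×10⁻⁶ m = 1.17 μm.
Area A = 8.51×10⁻⁵ m².
(b) P = εσAT⁴ = 0.329×5.670×10⁻⁸×8.51×10⁻⁵×(2479)⁴ = 60.0 W.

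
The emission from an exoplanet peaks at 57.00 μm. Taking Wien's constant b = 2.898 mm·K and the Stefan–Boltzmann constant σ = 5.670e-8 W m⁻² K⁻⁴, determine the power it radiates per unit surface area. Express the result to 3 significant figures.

I ≈ 0.379 W/m²

Wien's law: T = b/λ_max = 2.898×10⁻³/5.700×10⁻⁵ = 50.8421 K.
Then I = σT⁴ = 5.670×10⁻⁸×(50.8421)⁴ = 0.379 W/m².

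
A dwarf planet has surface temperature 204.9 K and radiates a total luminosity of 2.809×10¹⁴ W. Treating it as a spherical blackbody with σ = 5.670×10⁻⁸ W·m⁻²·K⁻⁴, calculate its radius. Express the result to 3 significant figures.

L = 4πR²σT⁴ ⇒ R = √(L/(4πσT⁴)).
σT⁴ = 99.9427 W/m², so R = √(2.809×10¹⁴/(4π×99.9427)) = 4.73×10⁵ m.

R ≈ 4.73×10⁵ m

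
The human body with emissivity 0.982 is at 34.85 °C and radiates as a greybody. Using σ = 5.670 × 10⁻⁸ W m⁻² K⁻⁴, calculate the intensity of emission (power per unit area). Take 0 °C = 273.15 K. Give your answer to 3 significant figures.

I ≈ 501 W/m²

T = 34.85 °C + 273.15 = 308.00 K.
Stefan–Boltzmann: I = εσT⁴ = 0.982 × 5.670×10⁻⁸ × (308.00)⁴ = 501 W/m².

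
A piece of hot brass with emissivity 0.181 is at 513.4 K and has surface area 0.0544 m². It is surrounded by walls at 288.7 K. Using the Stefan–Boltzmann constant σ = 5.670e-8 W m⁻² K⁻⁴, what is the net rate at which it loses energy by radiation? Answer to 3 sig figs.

Net loss ≈ 34.9 W

Area A = 0.0544 m².
Net radiated power P_net = εσA(T⁴ − T₀⁴) = 0.181×5.670×10⁻⁸×0.0544×(513.4⁴ − 288.7⁴).
T⁴ − T₀⁴ = 6.94742×10¹⁰ − 6.94684×10⁹ = 6.25274×10¹⁰ K⁴, so P_net = 34.9 W.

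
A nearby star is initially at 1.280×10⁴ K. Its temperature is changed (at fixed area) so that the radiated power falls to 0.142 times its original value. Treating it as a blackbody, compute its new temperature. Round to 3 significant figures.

T₂ ≈ 7.86×10³ K

P ∝ T⁴, so T₂/T₁ = (P₂/P₁)^(1/4) = (0.142)^(1/4) = 0.613864.
T₂ = 1.280×10⁴ × 0.613864 = 7.86×10³ K.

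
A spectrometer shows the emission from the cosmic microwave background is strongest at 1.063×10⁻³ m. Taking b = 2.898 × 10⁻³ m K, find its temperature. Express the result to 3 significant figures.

T ≈ 2.73 K

Wien's law gives T = b/λ_max = (2.898×10⁻³ m·K)/(1.063×10⁻³ m) = 2.73 K.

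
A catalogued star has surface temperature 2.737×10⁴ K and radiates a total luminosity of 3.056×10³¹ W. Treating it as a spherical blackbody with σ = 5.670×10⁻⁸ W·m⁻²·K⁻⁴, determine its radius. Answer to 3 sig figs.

R ≈ 8.74×10⁹ m

L = 4πR²σT⁴ ⇒ R = √(L/(4πσT⁴)).
σT⁴ = 3.18187×10¹⁰ W/m², so R = √(3.056×10³¹/(4π×3.18187×10¹⁰)) = 8.74×10⁹ m.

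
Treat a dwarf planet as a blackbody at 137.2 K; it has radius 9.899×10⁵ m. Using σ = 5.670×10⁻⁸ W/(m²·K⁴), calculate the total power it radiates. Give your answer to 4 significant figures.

Surface area A = 4πR² = 4π(9.899×10⁵ m)² = 1.23138×10¹³ m².
P = σAT⁴ = 5.670×10⁻⁸ × 1.23138×10¹³ × (137.2)⁴ = 2.474×10¹⁴ W.

P ≈ 2.474×10¹⁴ W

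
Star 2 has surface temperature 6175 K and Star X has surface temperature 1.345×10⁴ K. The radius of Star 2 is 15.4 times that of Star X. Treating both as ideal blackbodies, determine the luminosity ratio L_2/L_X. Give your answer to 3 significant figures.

L_2/L_X ≈ 10.5

L ∝ R²T⁴, so L_2/L_X = (R_2/R_X)²(T_2/T_X)⁴ = (15.4)² × (6175/1.345×10⁴)⁴ = 237.16 × 0.0444282 = 10.5.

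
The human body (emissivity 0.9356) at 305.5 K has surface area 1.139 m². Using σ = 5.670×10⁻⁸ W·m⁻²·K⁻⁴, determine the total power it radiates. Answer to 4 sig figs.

Area A = 1.139 m².
P = εσAT⁴ = 0.9356 × 5.670×10⁻⁸ × 1.139 × (305.5)⁴ = 526.3 W.

P ≈ 526.3 W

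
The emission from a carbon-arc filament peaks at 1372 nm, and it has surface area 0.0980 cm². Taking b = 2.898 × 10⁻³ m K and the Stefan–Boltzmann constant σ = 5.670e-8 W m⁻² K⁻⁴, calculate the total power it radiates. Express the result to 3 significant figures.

Wien's law: T = b/λ_max = 2.898×10⁻³/1.372×10⁻⁶ = 2112.24 K.
Area A = 0.0980 cm² = 9.80×10⁻⁶ m².
Then P = σAT⁴ = 5.670×10⁻⁸×9.80×10⁻⁶×(2112.24)⁴ = 11.1 W.

P ≈ 11.1 W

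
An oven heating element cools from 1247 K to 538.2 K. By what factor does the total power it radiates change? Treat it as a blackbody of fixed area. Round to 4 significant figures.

P₂/P₁ ≈ 0.03470

P ∝ T⁴, so P₂/P₁ = (T₂/T₁)⁴ = (538.2/1247)⁴ = (0.431596)⁴ = 0.03470.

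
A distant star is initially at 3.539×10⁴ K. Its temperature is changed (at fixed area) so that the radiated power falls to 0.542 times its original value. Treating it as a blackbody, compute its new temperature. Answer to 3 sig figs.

T₂ ≈ 3.04×10⁴ K

P ∝ T⁴, so T₂/T₁ = (P₂/P₁)^(1/4) = (0.542)^(1/4) = 0.858025.
T₂ = 3.539×10⁴ × 0.858025 = 3.04×10⁴ K.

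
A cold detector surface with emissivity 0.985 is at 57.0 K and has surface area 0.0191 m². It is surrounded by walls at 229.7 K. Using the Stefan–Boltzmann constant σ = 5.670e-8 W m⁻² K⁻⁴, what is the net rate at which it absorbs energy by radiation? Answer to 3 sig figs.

Net gain ≈ 2.96 W

Area A = 0.0191 m².
Net radiated power P_net = εσA(T⁴ − T₀⁴) = 0.985×5.670×10⁻⁸×0.0191×(57.0⁴ − 229.7⁴).
T⁴ − T₀⁴ = 1.05560×10⁷ − 2.78384×10⁹ = -2.77328×10⁹ K⁴, so P_net = -2.96 W — negative, meaning a net gain of 2.96 W.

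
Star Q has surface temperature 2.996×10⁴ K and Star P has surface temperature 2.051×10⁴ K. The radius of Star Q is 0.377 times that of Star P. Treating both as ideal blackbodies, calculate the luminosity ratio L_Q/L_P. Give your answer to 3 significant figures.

L_Q/L_P ≈ 0.647

L ∝ R²T⁴, so L_Q/L_P = (R_Q/R_P)²(T_Q/T_P)⁴ = (0.377)² × (2.996×10⁴/2.051×10⁴)⁴ = 0.142129 × 4.55307 = 0.647.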